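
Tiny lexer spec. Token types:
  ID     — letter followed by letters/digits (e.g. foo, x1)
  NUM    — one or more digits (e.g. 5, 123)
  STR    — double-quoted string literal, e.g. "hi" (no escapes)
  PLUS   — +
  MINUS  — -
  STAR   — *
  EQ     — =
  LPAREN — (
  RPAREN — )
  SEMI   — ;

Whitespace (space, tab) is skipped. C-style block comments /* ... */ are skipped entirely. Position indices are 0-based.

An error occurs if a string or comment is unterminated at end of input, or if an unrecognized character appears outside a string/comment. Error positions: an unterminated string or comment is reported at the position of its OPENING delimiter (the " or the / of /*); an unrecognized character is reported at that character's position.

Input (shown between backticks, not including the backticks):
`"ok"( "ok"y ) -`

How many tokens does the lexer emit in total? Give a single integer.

Answer: 6

Derivation:
pos=0: enter STRING mode
pos=0: emit STR "ok" (now at pos=4)
pos=4: emit LPAREN '('
pos=6: enter STRING mode
pos=6: emit STR "ok" (now at pos=10)
pos=10: emit ID 'y' (now at pos=11)
pos=12: emit RPAREN ')'
pos=14: emit MINUS '-'
DONE. 6 tokens: [STR, LPAREN, STR, ID, RPAREN, MINUS]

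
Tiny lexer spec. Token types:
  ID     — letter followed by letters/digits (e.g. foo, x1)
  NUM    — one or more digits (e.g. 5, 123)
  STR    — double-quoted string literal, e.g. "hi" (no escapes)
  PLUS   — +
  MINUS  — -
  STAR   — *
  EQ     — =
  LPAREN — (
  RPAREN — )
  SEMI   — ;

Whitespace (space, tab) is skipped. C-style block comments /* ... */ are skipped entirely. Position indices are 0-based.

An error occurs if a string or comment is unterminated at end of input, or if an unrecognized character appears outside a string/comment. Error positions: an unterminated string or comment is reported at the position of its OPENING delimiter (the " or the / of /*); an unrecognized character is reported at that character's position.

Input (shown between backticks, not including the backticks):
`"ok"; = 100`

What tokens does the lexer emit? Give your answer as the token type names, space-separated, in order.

pos=0: enter STRING mode
pos=0: emit STR "ok" (now at pos=4)
pos=4: emit SEMI ';'
pos=6: emit EQ '='
pos=8: emit NUM '100' (now at pos=11)
DONE. 4 tokens: [STR, SEMI, EQ, NUM]

Answer: STR SEMI EQ NUM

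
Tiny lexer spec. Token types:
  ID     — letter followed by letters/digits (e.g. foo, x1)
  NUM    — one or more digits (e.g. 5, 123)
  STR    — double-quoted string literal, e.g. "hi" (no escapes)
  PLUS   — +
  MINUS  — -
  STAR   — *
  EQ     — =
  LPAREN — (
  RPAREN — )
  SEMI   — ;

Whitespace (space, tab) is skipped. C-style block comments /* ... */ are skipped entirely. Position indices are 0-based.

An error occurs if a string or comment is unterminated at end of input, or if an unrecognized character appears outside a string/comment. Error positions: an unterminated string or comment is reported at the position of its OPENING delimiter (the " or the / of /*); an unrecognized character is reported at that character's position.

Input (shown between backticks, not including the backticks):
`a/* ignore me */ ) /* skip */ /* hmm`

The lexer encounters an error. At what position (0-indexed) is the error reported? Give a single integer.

pos=0: emit ID 'a' (now at pos=1)
pos=1: enter COMMENT mode (saw '/*')
exit COMMENT mode (now at pos=16)
pos=17: emit RPAREN ')'
pos=19: enter COMMENT mode (saw '/*')
exit COMMENT mode (now at pos=29)
pos=30: enter COMMENT mode (saw '/*')
pos=30: ERROR — unterminated comment (reached EOF)

Answer: 30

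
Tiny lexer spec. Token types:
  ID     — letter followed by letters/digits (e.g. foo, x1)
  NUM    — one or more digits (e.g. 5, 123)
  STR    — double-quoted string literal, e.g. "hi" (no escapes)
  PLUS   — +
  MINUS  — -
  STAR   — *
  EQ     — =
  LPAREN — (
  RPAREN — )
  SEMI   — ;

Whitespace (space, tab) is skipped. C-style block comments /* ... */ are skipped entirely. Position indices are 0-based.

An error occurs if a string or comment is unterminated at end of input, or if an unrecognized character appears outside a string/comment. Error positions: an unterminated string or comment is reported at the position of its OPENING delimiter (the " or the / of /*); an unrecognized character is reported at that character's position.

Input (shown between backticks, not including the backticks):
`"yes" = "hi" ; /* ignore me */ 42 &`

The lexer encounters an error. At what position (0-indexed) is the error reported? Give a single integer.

pos=0: enter STRING mode
pos=0: emit STR "yes" (now at pos=5)
pos=6: emit EQ '='
pos=8: enter STRING mode
pos=8: emit STR "hi" (now at pos=12)
pos=13: emit SEMI ';'
pos=15: enter COMMENT mode (saw '/*')
exit COMMENT mode (now at pos=30)
pos=31: emit NUM '42' (now at pos=33)
pos=34: ERROR — unrecognized char '&'

Answer: 34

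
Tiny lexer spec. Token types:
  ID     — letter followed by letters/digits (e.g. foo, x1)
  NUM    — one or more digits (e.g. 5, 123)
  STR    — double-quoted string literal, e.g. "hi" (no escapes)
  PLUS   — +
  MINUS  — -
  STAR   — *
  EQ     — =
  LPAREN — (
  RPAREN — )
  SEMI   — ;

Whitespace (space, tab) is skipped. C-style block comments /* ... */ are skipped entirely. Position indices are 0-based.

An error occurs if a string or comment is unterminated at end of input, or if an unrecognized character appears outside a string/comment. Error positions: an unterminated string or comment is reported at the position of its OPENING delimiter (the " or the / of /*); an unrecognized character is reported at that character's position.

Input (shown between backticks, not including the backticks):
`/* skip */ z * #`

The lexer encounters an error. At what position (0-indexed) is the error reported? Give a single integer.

Answer: 15

Derivation:
pos=0: enter COMMENT mode (saw '/*')
exit COMMENT mode (now at pos=10)
pos=11: emit ID 'z' (now at pos=12)
pos=13: emit STAR '*'
pos=15: ERROR — unrecognized char '#'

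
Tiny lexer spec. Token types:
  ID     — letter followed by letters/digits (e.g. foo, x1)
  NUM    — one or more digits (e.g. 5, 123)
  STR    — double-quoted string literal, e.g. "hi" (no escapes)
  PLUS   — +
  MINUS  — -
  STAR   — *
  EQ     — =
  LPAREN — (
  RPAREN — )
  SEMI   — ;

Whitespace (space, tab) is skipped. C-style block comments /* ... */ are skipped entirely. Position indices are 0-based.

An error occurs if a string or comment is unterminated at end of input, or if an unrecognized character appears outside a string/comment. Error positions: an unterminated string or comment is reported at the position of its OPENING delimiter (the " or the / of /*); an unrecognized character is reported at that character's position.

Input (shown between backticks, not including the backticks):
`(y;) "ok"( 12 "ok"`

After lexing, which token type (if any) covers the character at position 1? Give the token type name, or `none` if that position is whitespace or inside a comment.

Answer: ID

Derivation:
pos=0: emit LPAREN '('
pos=1: emit ID 'y' (now at pos=2)
pos=2: emit SEMI ';'
pos=3: emit RPAREN ')'
pos=5: enter STRING mode
pos=5: emit STR "ok" (now at pos=9)
pos=9: emit LPAREN '('
pos=11: emit NUM '12' (now at pos=13)
pos=14: enter STRING mode
pos=14: emit STR "ok" (now at pos=18)
DONE. 8 tokens: [LPAREN, ID, SEMI, RPAREN, STR, LPAREN, NUM, STR]
Position 1: char is 'y' -> ID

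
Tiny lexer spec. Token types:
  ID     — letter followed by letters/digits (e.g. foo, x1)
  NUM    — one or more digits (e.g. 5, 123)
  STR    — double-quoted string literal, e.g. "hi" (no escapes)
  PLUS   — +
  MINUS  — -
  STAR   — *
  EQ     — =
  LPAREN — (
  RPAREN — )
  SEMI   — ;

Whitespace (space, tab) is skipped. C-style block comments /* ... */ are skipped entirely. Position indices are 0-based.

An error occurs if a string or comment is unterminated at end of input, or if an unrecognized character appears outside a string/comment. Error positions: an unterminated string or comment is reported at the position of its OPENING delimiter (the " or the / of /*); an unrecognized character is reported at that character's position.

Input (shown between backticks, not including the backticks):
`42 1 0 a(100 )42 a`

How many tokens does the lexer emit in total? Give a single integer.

pos=0: emit NUM '42' (now at pos=2)
pos=3: emit NUM '1' (now at pos=4)
pos=5: emit NUM '0' (now at pos=6)
pos=7: emit ID 'a' (now at pos=8)
pos=8: emit LPAREN '('
pos=9: emit NUM '100' (now at pos=12)
pos=13: emit RPAREN ')'
pos=14: emit NUM '42' (now at pos=16)
pos=17: emit ID 'a' (now at pos=18)
DONE. 9 tokens: [NUM, NUM, NUM, ID, LPAREN, NUM, RPAREN, NUM, ID]

Answer: 9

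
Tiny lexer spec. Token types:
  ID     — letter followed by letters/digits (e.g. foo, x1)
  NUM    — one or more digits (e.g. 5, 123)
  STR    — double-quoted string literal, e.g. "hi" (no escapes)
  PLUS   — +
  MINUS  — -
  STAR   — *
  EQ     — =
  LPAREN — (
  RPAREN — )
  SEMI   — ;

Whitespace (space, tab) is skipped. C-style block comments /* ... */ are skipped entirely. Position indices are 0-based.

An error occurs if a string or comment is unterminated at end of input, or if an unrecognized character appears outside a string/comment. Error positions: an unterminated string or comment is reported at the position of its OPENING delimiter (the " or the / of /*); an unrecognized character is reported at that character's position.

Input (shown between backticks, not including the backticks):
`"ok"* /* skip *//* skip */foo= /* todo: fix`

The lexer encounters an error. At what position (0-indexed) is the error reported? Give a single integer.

Answer: 31

Derivation:
pos=0: enter STRING mode
pos=0: emit STR "ok" (now at pos=4)
pos=4: emit STAR '*'
pos=6: enter COMMENT mode (saw '/*')
exit COMMENT mode (now at pos=16)
pos=16: enter COMMENT mode (saw '/*')
exit COMMENT mode (now at pos=26)
pos=26: emit ID 'foo' (now at pos=29)
pos=29: emit EQ '='
pos=31: enter COMMENT mode (saw '/*')
pos=31: ERROR — unterminated comment (reached EOF)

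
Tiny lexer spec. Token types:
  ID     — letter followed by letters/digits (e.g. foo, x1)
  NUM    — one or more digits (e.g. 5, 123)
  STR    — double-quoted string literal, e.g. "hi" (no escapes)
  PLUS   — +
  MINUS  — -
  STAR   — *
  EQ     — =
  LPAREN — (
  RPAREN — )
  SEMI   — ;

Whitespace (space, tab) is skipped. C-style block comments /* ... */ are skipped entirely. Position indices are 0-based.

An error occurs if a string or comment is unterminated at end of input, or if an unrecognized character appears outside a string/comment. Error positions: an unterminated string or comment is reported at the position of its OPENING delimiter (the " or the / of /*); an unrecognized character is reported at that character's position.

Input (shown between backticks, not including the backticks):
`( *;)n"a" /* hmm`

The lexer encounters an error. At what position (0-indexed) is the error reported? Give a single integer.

pos=0: emit LPAREN '('
pos=2: emit STAR '*'
pos=3: emit SEMI ';'
pos=4: emit RPAREN ')'
pos=5: emit ID 'n' (now at pos=6)
pos=6: enter STRING mode
pos=6: emit STR "a" (now at pos=9)
pos=10: enter COMMENT mode (saw '/*')
pos=10: ERROR — unterminated comment (reached EOF)

Answer: 10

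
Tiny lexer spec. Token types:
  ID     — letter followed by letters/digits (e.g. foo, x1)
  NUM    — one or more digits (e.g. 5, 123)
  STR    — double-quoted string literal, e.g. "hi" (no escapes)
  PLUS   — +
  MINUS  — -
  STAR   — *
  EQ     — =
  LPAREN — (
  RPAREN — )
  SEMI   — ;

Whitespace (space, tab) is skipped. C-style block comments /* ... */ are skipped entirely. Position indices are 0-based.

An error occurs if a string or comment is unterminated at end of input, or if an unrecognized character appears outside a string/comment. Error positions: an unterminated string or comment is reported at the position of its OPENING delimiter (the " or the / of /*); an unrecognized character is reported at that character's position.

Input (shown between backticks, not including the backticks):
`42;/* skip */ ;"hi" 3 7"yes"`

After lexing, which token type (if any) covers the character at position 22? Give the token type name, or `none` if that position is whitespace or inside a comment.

pos=0: emit NUM '42' (now at pos=2)
pos=2: emit SEMI ';'
pos=3: enter COMMENT mode (saw '/*')
exit COMMENT mode (now at pos=13)
pos=14: emit SEMI ';'
pos=15: enter STRING mode
pos=15: emit STR "hi" (now at pos=19)
pos=20: emit NUM '3' (now at pos=21)
pos=22: emit NUM '7' (now at pos=23)
pos=23: enter STRING mode
pos=23: emit STR "yes" (now at pos=28)
DONE. 7 tokens: [NUM, SEMI, SEMI, STR, NUM, NUM, STR]
Position 22: char is '7' -> NUM

Answer: NUM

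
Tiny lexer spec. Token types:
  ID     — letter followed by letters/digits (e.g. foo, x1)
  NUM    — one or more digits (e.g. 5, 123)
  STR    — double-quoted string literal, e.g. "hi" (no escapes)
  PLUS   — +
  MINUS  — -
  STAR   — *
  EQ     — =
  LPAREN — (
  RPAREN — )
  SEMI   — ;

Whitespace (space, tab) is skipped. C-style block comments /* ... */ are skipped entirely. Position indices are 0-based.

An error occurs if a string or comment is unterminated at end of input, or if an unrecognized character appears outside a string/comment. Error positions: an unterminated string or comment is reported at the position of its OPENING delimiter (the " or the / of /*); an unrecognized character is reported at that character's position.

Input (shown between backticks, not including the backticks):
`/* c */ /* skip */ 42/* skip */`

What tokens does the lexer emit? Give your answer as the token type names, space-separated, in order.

Answer: NUM

Derivation:
pos=0: enter COMMENT mode (saw '/*')
exit COMMENT mode (now at pos=7)
pos=8: enter COMMENT mode (saw '/*')
exit COMMENT mode (now at pos=18)
pos=19: emit NUM '42' (now at pos=21)
pos=21: enter COMMENT mode (saw '/*')
exit COMMENT mode (now at pos=31)
DONE. 1 tokens: [NUM]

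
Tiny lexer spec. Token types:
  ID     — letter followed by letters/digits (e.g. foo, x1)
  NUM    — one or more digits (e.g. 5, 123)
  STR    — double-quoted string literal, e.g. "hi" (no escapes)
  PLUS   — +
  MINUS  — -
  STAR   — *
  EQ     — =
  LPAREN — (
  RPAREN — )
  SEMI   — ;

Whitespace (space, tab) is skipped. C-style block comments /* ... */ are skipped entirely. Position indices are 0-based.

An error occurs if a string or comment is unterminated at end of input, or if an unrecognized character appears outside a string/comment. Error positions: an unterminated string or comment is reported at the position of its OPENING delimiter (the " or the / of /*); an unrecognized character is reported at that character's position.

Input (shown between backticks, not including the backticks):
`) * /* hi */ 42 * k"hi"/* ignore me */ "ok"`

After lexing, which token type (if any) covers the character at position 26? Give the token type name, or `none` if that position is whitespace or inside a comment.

Answer: none

Derivation:
pos=0: emit RPAREN ')'
pos=2: emit STAR '*'
pos=4: enter COMMENT mode (saw '/*')
exit COMMENT mode (now at pos=12)
pos=13: emit NUM '42' (now at pos=15)
pos=16: emit STAR '*'
pos=18: emit ID 'k' (now at pos=19)
pos=19: enter STRING mode
pos=19: emit STR "hi" (now at pos=23)
pos=23: enter COMMENT mode (saw '/*')
exit COMMENT mode (now at pos=38)
pos=39: enter STRING mode
pos=39: emit STR "ok" (now at pos=43)
DONE. 7 tokens: [RPAREN, STAR, NUM, STAR, ID, STR, STR]
Position 26: char is 'i' -> none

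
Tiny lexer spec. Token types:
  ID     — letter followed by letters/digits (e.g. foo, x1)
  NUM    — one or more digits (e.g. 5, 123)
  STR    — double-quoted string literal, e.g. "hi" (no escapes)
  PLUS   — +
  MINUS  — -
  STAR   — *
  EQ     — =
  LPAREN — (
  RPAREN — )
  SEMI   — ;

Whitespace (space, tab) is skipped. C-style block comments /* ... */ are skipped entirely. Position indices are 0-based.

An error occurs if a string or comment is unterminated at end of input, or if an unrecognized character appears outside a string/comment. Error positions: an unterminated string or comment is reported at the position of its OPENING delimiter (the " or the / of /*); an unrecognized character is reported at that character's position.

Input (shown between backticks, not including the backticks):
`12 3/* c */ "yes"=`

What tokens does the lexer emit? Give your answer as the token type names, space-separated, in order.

Answer: NUM NUM STR EQ

Derivation:
pos=0: emit NUM '12' (now at pos=2)
pos=3: emit NUM '3' (now at pos=4)
pos=4: enter COMMENT mode (saw '/*')
exit COMMENT mode (now at pos=11)
pos=12: enter STRING mode
pos=12: emit STR "yes" (now at pos=17)
pos=17: emit EQ '='
DONE. 4 tokens: [NUM, NUM, STR, EQ]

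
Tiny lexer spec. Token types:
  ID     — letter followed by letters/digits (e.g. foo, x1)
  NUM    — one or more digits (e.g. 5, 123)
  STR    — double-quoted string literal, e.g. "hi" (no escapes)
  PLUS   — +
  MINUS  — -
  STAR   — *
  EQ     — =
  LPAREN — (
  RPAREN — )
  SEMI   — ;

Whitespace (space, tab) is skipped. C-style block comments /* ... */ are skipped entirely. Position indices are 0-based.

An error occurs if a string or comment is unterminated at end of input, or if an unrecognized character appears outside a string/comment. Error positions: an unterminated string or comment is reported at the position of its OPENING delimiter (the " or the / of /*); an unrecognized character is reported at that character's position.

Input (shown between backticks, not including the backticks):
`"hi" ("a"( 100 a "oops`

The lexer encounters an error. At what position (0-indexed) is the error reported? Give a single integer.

pos=0: enter STRING mode
pos=0: emit STR "hi" (now at pos=4)
pos=5: emit LPAREN '('
pos=6: enter STRING mode
pos=6: emit STR "a" (now at pos=9)
pos=9: emit LPAREN '('
pos=11: emit NUM '100' (now at pos=14)
pos=15: emit ID 'a' (now at pos=16)
pos=17: enter STRING mode
pos=17: ERROR — unterminated string

Answer: 17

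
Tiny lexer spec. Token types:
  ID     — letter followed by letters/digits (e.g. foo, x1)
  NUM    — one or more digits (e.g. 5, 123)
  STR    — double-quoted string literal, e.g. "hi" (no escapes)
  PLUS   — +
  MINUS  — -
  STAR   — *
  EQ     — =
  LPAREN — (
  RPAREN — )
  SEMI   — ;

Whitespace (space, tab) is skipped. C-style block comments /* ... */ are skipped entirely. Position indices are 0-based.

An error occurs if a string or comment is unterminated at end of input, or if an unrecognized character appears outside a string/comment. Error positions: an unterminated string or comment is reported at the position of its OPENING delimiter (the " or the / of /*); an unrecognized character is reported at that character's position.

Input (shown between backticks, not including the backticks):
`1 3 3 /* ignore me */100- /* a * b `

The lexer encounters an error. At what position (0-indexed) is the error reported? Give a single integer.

Answer: 26

Derivation:
pos=0: emit NUM '1' (now at pos=1)
pos=2: emit NUM '3' (now at pos=3)
pos=4: emit NUM '3' (now at pos=5)
pos=6: enter COMMENT mode (saw '/*')
exit COMMENT mode (now at pos=21)
pos=21: emit NUM '100' (now at pos=24)
pos=24: emit MINUS '-'
pos=26: enter COMMENT mode (saw '/*')
pos=26: ERROR — unterminated comment (reached EOF)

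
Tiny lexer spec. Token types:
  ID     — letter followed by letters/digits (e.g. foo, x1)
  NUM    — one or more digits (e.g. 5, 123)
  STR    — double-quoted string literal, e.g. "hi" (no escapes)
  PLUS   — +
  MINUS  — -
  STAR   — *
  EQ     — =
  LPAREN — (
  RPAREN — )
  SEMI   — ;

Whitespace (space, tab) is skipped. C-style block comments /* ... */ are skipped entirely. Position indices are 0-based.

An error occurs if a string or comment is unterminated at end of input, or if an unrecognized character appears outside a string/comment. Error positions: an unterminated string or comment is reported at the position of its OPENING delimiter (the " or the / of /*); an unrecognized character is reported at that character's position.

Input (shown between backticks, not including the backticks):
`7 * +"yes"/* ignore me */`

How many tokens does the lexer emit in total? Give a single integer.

pos=0: emit NUM '7' (now at pos=1)
pos=2: emit STAR '*'
pos=4: emit PLUS '+'
pos=5: enter STRING mode
pos=5: emit STR "yes" (now at pos=10)
pos=10: enter COMMENT mode (saw '/*')
exit COMMENT mode (now at pos=25)
DONE. 4 tokens: [NUM, STAR, PLUS, STR]

Answer: 4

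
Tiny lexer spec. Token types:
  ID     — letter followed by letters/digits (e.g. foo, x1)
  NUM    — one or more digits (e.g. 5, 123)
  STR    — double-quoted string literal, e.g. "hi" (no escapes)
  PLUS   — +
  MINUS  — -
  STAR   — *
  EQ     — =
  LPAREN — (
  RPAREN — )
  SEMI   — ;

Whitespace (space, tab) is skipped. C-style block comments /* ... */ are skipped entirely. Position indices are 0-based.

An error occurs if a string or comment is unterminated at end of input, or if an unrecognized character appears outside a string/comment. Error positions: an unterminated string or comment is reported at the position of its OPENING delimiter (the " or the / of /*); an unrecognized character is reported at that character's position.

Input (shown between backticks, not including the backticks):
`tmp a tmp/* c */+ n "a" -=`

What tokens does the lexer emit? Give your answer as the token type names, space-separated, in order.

Answer: ID ID ID PLUS ID STR MINUS EQ

Derivation:
pos=0: emit ID 'tmp' (now at pos=3)
pos=4: emit ID 'a' (now at pos=5)
pos=6: emit ID 'tmp' (now at pos=9)
pos=9: enter COMMENT mode (saw '/*')
exit COMMENT mode (now at pos=16)
pos=16: emit PLUS '+'
pos=18: emit ID 'n' (now at pos=19)
pos=20: enter STRING mode
pos=20: emit STR "a" (now at pos=23)
pos=24: emit MINUS '-'
pos=25: emit EQ '='
DONE. 8 tokens: [ID, ID, ID, PLUS, ID, STR, MINUS, EQ]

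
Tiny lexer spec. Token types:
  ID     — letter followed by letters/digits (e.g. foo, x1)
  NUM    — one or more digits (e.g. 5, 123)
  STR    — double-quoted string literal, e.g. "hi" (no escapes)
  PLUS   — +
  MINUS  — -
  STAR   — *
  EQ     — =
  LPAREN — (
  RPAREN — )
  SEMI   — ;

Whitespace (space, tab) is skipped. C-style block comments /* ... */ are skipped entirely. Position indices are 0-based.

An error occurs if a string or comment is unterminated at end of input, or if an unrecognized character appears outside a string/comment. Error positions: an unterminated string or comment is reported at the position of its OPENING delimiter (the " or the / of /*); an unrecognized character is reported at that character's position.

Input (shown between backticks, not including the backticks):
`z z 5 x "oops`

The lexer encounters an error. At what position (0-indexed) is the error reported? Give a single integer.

Answer: 8

Derivation:
pos=0: emit ID 'z' (now at pos=1)
pos=2: emit ID 'z' (now at pos=3)
pos=4: emit NUM '5' (now at pos=5)
pos=6: emit ID 'x' (now at pos=7)
pos=8: enter STRING mode
pos=8: ERROR — unterminated string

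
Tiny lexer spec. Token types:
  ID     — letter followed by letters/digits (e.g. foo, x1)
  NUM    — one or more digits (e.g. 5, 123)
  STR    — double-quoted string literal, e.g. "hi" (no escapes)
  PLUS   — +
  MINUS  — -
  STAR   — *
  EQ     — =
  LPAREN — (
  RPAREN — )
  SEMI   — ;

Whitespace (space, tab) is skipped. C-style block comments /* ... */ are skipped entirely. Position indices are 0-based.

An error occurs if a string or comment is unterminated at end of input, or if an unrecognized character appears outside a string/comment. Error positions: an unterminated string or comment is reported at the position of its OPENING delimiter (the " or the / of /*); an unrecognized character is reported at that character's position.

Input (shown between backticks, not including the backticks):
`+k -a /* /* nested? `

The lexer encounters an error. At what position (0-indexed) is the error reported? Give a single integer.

Answer: 6

Derivation:
pos=0: emit PLUS '+'
pos=1: emit ID 'k' (now at pos=2)
pos=3: emit MINUS '-'
pos=4: emit ID 'a' (now at pos=5)
pos=6: enter COMMENT mode (saw '/*')
pos=6: ERROR — unterminated comment (reached EOF)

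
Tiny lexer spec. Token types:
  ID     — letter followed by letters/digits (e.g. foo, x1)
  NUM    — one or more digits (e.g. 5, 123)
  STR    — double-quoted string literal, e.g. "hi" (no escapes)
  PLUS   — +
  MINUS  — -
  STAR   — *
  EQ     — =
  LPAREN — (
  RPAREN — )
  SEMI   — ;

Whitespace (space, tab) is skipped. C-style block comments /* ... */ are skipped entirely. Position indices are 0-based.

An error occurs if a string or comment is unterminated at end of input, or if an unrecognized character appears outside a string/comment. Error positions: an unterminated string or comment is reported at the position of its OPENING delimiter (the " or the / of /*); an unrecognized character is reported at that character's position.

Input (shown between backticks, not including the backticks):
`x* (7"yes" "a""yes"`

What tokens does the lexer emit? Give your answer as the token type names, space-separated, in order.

Answer: ID STAR LPAREN NUM STR STR STR

Derivation:
pos=0: emit ID 'x' (now at pos=1)
pos=1: emit STAR '*'
pos=3: emit LPAREN '('
pos=4: emit NUM '7' (now at pos=5)
pos=5: enter STRING mode
pos=5: emit STR "yes" (now at pos=10)
pos=11: enter STRING mode
pos=11: emit STR "a" (now at pos=14)
pos=14: enter STRING mode
pos=14: emit STR "yes" (now at pos=19)
DONE. 7 tokens: [ID, STAR, LPAREN, NUM, STR, STR, STR]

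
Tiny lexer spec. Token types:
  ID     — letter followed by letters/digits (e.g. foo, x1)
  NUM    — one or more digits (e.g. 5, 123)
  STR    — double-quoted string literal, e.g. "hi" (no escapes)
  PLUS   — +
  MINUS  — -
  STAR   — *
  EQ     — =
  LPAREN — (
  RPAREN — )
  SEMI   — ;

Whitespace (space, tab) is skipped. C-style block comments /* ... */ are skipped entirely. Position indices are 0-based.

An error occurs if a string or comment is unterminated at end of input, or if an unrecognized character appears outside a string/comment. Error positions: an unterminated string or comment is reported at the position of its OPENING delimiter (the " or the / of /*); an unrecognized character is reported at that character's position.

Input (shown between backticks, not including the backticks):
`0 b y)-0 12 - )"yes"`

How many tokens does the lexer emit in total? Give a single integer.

pos=0: emit NUM '0' (now at pos=1)
pos=2: emit ID 'b' (now at pos=3)
pos=4: emit ID 'y' (now at pos=5)
pos=5: emit RPAREN ')'
pos=6: emit MINUS '-'
pos=7: emit NUM '0' (now at pos=8)
pos=9: emit NUM '12' (now at pos=11)
pos=12: emit MINUS '-'
pos=14: emit RPAREN ')'
pos=15: enter STRING mode
pos=15: emit STR "yes" (now at pos=20)
DONE. 10 tokens: [NUM, ID, ID, RPAREN, MINUS, NUM, NUM, MINUS, RPAREN, STR]

Answer: 10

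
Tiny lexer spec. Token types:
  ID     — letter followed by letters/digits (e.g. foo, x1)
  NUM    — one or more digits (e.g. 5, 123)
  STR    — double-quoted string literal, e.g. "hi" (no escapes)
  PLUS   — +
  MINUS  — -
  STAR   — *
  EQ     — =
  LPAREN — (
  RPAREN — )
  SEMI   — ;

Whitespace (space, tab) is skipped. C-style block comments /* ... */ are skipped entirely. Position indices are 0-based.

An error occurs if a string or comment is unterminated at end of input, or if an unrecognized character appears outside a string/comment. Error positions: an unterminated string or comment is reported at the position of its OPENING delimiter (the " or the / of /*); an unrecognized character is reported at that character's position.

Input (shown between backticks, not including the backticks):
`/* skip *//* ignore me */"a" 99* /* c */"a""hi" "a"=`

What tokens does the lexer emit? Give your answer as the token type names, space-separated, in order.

pos=0: enter COMMENT mode (saw '/*')
exit COMMENT mode (now at pos=10)
pos=10: enter COMMENT mode (saw '/*')
exit COMMENT mode (now at pos=25)
pos=25: enter STRING mode
pos=25: emit STR "a" (now at pos=28)
pos=29: emit NUM '99' (now at pos=31)
pos=31: emit STAR '*'
pos=33: enter COMMENT mode (saw '/*')
exit COMMENT mode (now at pos=40)
pos=40: enter STRING mode
pos=40: emit STR "a" (now at pos=43)
pos=43: enter STRING mode
pos=43: emit STR "hi" (now at pos=47)
pos=48: enter STRING mode
pos=48: emit STR "a" (now at pos=51)
pos=51: emit EQ '='
DONE. 7 tokens: [STR, NUM, STAR, STR, STR, STR, EQ]

Answer: STR NUM STAR STR STR STR EQ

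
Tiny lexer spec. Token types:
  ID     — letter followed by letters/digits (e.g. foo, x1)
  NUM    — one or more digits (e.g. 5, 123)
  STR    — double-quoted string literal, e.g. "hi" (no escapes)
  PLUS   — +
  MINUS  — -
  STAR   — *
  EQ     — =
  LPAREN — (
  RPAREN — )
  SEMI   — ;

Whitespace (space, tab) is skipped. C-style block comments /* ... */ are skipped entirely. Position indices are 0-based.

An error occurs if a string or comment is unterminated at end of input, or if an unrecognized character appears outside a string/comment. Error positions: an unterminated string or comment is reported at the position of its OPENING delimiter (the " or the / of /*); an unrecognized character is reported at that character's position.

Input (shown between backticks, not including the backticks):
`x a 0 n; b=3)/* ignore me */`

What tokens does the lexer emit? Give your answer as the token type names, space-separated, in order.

pos=0: emit ID 'x' (now at pos=1)
pos=2: emit ID 'a' (now at pos=3)
pos=4: emit NUM '0' (now at pos=5)
pos=6: emit ID 'n' (now at pos=7)
pos=7: emit SEMI ';'
pos=9: emit ID 'b' (now at pos=10)
pos=10: emit EQ '='
pos=11: emit NUM '3' (now at pos=12)
pos=12: emit RPAREN ')'
pos=13: enter COMMENT mode (saw '/*')
exit COMMENT mode (now at pos=28)
DONE. 9 tokens: [ID, ID, NUM, ID, SEMI, ID, EQ, NUM, RPAREN]

Answer: ID ID NUM ID SEMI ID EQ NUM RPAREN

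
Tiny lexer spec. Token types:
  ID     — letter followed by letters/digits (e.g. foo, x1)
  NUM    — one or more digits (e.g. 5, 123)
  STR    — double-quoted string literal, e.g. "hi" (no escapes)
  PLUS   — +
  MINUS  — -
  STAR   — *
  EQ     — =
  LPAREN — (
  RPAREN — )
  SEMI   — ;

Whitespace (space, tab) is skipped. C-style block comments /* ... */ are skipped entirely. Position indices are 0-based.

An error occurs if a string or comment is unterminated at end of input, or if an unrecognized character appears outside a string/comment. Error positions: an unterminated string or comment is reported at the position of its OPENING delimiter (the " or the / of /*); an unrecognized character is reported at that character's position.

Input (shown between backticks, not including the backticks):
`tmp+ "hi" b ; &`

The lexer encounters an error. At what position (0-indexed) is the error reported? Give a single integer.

pos=0: emit ID 'tmp' (now at pos=3)
pos=3: emit PLUS '+'
pos=5: enter STRING mode
pos=5: emit STR "hi" (now at pos=9)
pos=10: emit ID 'b' (now at pos=11)
pos=12: emit SEMI ';'
pos=14: ERROR — unrecognized char '&'

Answer: 14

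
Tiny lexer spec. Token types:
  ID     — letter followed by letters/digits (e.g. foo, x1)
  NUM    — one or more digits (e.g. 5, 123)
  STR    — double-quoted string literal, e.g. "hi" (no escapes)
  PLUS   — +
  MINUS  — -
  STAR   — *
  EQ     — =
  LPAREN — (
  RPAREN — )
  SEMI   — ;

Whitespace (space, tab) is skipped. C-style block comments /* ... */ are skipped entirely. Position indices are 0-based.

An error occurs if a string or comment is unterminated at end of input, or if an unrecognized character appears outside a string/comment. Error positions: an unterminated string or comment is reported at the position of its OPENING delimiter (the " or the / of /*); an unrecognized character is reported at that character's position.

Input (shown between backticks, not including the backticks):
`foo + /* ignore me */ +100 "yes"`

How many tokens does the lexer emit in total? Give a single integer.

pos=0: emit ID 'foo' (now at pos=3)
pos=4: emit PLUS '+'
pos=6: enter COMMENT mode (saw '/*')
exit COMMENT mode (now at pos=21)
pos=22: emit PLUS '+'
pos=23: emit NUM '100' (now at pos=26)
pos=27: enter STRING mode
pos=27: emit STR "yes" (now at pos=32)
DONE. 5 tokens: [ID, PLUS, PLUS, NUM, STR]

Answer: 5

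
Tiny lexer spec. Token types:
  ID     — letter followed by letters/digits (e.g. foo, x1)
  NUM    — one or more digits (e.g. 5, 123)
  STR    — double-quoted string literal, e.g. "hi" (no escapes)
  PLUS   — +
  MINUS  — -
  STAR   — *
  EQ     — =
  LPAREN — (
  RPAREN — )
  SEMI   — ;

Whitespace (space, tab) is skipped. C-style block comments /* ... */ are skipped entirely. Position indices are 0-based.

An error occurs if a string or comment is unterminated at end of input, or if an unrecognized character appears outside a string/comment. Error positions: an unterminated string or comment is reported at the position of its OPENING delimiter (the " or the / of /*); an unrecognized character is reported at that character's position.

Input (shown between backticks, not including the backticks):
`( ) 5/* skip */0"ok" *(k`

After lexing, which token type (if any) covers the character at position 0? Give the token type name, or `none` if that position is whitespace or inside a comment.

pos=0: emit LPAREN '('
pos=2: emit RPAREN ')'
pos=4: emit NUM '5' (now at pos=5)
pos=5: enter COMMENT mode (saw '/*')
exit COMMENT mode (now at pos=15)
pos=15: emit NUM '0' (now at pos=16)
pos=16: enter STRING mode
pos=16: emit STR "ok" (now at pos=20)
pos=21: emit STAR '*'
pos=22: emit LPAREN '('
pos=23: emit ID 'k' (now at pos=24)
DONE. 8 tokens: [LPAREN, RPAREN, NUM, NUM, STR, STAR, LPAREN, ID]
Position 0: char is '(' -> LPAREN

Answer: LPAREN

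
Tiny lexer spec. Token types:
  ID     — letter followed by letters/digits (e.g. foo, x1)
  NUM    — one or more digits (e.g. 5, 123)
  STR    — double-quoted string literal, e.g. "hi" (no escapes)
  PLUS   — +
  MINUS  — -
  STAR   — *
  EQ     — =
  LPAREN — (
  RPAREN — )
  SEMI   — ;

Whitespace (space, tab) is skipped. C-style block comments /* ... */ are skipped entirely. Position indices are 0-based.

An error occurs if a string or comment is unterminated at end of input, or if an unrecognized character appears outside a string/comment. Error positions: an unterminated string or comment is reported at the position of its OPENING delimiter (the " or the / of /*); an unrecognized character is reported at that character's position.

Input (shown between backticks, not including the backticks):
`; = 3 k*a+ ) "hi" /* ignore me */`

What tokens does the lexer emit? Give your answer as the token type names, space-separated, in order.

pos=0: emit SEMI ';'
pos=2: emit EQ '='
pos=4: emit NUM '3' (now at pos=5)
pos=6: emit ID 'k' (now at pos=7)
pos=7: emit STAR '*'
pos=8: emit ID 'a' (now at pos=9)
pos=9: emit PLUS '+'
pos=11: emit RPAREN ')'
pos=13: enter STRING mode
pos=13: emit STR "hi" (now at pos=17)
pos=18: enter COMMENT mode (saw '/*')
exit COMMENT mode (now at pos=33)
DONE. 9 tokens: [SEMI, EQ, NUM, ID, STAR, ID, PLUS, RPAREN, STR]

Answer: SEMI EQ NUM ID STAR ID PLUS RPAREN STR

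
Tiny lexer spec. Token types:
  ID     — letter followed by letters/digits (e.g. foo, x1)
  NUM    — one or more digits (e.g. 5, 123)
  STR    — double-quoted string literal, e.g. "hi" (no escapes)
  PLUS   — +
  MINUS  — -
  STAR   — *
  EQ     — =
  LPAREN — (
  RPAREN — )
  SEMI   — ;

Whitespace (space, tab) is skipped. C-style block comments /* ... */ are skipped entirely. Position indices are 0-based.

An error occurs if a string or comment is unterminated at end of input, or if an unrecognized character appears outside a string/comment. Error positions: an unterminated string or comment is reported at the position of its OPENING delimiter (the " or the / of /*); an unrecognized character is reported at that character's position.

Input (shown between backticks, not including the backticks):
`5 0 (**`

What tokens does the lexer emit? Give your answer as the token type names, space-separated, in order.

pos=0: emit NUM '5' (now at pos=1)
pos=2: emit NUM '0' (now at pos=3)
pos=4: emit LPAREN '('
pos=5: emit STAR '*'
pos=6: emit STAR '*'
DONE. 5 tokens: [NUM, NUM, LPAREN, STAR, STAR]

Answer: NUM NUM LPAREN STAR STAR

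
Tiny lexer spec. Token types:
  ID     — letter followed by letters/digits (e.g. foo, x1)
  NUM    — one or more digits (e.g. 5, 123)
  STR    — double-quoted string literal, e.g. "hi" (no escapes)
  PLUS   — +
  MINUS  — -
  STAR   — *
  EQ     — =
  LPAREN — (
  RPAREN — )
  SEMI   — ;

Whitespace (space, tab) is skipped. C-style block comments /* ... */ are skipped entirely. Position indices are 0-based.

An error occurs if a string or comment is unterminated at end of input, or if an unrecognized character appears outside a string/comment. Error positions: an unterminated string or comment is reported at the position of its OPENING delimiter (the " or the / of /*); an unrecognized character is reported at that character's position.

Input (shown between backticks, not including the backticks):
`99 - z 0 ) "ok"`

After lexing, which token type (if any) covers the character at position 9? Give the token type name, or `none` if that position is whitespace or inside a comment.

Answer: RPAREN

Derivation:
pos=0: emit NUM '99' (now at pos=2)
pos=3: emit MINUS '-'
pos=5: emit ID 'z' (now at pos=6)
pos=7: emit NUM '0' (now at pos=8)
pos=9: emit RPAREN ')'
pos=11: enter STRING mode
pos=11: emit STR "ok" (now at pos=15)
DONE. 6 tokens: [NUM, MINUS, ID, NUM, RPAREN, STR]
Position 9: char is ')' -> RPAREN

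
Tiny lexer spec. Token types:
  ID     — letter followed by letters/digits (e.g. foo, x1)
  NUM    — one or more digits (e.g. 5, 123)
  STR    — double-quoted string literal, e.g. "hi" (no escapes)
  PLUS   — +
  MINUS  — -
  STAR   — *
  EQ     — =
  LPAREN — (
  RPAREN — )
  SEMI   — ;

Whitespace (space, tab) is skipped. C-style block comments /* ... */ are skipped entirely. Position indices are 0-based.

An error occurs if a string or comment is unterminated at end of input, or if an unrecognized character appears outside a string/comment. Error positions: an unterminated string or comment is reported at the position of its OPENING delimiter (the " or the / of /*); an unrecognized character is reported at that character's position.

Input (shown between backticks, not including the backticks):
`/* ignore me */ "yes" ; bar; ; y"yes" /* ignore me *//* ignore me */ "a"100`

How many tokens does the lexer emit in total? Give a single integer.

Answer: 9

Derivation:
pos=0: enter COMMENT mode (saw '/*')
exit COMMENT mode (now at pos=15)
pos=16: enter STRING mode
pos=16: emit STR "yes" (now at pos=21)
pos=22: emit SEMI ';'
pos=24: emit ID 'bar' (now at pos=27)
pos=27: emit SEMI ';'
pos=29: emit SEMI ';'
pos=31: emit ID 'y' (now at pos=32)
pos=32: enter STRING mode
pos=32: emit STR "yes" (now at pos=37)
pos=38: enter COMMENT mode (saw '/*')
exit COMMENT mode (now at pos=53)
pos=53: enter COMMENT mode (saw '/*')
exit COMMENT mode (now at pos=68)
pos=69: enter STRING mode
pos=69: emit STR "a" (now at pos=72)
pos=72: emit NUM '100' (now at pos=75)
DONE. 9 tokens: [STR, SEMI, ID, SEMI, SEMI, ID, STR, STR, NUM]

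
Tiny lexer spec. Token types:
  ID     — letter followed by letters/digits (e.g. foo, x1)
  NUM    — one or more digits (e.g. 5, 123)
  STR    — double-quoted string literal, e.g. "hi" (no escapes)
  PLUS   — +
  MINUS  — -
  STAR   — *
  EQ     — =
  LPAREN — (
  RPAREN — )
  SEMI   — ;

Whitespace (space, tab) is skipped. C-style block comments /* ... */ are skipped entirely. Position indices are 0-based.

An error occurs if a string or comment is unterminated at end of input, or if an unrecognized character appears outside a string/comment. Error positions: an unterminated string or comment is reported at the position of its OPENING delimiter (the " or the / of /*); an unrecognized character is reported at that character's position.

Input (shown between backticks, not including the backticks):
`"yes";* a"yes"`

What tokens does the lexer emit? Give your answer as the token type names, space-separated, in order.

Answer: STR SEMI STAR ID STR

Derivation:
pos=0: enter STRING mode
pos=0: emit STR "yes" (now at pos=5)
pos=5: emit SEMI ';'
pos=6: emit STAR '*'
pos=8: emit ID 'a' (now at pos=9)
pos=9: enter STRING mode
pos=9: emit STR "yes" (now at pos=14)
DONE. 5 tokens: [STR, SEMI, STAR, ID, STR]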